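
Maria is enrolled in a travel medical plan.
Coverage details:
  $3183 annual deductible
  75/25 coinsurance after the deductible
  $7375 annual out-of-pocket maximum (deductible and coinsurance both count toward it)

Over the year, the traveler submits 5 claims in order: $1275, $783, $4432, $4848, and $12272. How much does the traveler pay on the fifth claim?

$2153.25

Bill 1, $1275: entire amount goes to the deductible. Cost to traveler: $1275. OOP to date $1275.
Bill 2, $783: all of it applies to the deductible. Traveler pays $783; OOP now $2058.
Bill 3, $4432: deductible takes $1125, $3307 remains; traveler's 25% is $826.75. Cost to traveler: $1951.75. OOP to date $4009.75.
Bill 4, $4848: deductible met; 25% of $4848 = $1212. Traveler pays $1212; OOP now $5221.75.
Bill 5, $12272: deductible already satisfied, so traveler's share is 25% × $12272 = $3068. Adding that to $5221.75 gives $8289.75, past the $7375 cap; traveler pays only $7375 − $5221.75 = $2153.25.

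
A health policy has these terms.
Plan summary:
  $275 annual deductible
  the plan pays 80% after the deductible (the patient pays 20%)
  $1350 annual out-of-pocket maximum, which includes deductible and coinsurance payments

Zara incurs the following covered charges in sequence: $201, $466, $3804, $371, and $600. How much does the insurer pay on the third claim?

$3043.20

#1 ($201): fully absorbed by the deductible. Patient owes $201 (running OOP $201). Insurer: $201 − $201 = $0.
#2 ($466): $74 to deductible, leaving $392; patient's 20% is $78.40. Patient owes $152.40 (running OOP $353.40). Insurer: $466 − $152.40 = $313.60.
#3 ($3804): deductible already satisfied, so patient's share is 20% × $3804 = $760.80. Patient owes $760.80 (running OOP $1114.20). Insurer: $3804 − $760.80 = $3043.20.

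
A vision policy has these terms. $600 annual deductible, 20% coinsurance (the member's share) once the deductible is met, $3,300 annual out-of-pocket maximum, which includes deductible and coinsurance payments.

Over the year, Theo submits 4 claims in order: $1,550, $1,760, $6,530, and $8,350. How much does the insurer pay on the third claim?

$5,224

Claim 1 ($1,550): $600 to deductible, leaving $950; coinsurance $950 × 20% = $190. Cost to member: $790. OOP to date $790. Plan pays $1,550 − $790 = $760.
Claim 2 ($1,760): deductible met; 20% of $1,760 = $352. Member pays $352; OOP now $1,142. Insurer: $1,760 − $352 = $1,408.
Claim 3 ($6,530): deductible already satisfied, so member's share is 20% × $6,530 = $1,306. Member pays $1,306; OOP now $2,448. Plan pays $6,530 − $1,306 = $5,224.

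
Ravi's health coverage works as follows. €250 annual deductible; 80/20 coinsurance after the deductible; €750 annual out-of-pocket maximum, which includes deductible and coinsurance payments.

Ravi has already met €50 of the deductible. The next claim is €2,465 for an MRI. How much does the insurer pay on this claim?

€1,812

Deductible still to meet: €250 − €50 = €200.
The remaining €2,265 (= €2,465 − €200) moves to coinsurance.
Coinsurance: €2,265 × 20% = €453.
So the patient owes €200 + €453 = €653 before any cap.
Total out-of-pocket so far would be €50 + €653 = €703, below the €750 cap — no reduction.
The plan picks up €2,465 − €653 = €1,812.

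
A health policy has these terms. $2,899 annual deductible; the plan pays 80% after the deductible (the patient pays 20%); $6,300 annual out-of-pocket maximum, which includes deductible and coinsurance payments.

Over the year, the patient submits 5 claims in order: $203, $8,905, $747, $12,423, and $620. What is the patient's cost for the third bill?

$149.40

Claim 1 ($203): all of it applies to the deductible. Cost to patient: $203. OOP to date $203.
Claim 2 ($8,905): $2,696 finishes the deductible; $6,209 goes to coinsurance; patient's 20% is $1,241.80. Cost to patient: $3,937.80. OOP to date $4,140.80.
Claim 3 ($747): deductible already satisfied, so patient's share is 20% × $747 = $149.40. Cost to patient: $149.40. OOP to date $4,290.20.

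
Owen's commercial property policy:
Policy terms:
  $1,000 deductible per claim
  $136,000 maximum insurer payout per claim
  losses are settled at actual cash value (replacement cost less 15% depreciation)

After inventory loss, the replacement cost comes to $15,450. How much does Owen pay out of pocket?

Actual cash value after 15% depreciation: $15,450 × 85% = $13,132.50.
Subtract the deductible: $13,132.50 − $1,000 = $12,132.50.
$12,132.50 is within the $136,000 limit, so the insurer pays $12,132.50.
The business bears the rest of the original loss: $15,450 − $12,132.50 = $3,317.50.

$3,317.50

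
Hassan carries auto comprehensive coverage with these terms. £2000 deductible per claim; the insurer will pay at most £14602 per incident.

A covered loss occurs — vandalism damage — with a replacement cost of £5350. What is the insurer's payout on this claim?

After the deductible, £5350 − £2000 = £3350 remains.
That's under the £14602 cap, so the insurer reimburses the full £3350.

£3350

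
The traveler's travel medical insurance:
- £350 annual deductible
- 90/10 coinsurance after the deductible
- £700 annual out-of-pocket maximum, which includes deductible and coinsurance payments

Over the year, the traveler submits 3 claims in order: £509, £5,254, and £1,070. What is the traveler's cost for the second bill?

£334.10

Claim 1 (£509): deductible takes £350, £159 remains; 10% of £159 = £15.90. Cost to traveler: £365.90. OOP to date £365.90.
Claim 2 (£5,254): 10% coinsurance on £5,254 = £525.40. OOP would hit £891.30 > £700, so the cap limits the traveler to £700 − £365.90 = £334.10.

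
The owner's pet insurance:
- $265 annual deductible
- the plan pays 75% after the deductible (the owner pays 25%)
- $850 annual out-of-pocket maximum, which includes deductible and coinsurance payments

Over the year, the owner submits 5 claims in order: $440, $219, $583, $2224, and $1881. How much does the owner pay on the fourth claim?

Claim 1 — $440: $265 finishes the deductible; $175 goes to coinsurance; coinsurance $175 × 25% = $43.75. Cost to owner: $308.75. OOP to date $308.75.
Claim 2 — $219: deductible met; 25% of $219 = $54.75. Owner owes $54.75 (running OOP $363.50).
Claim 3 — $583: deductible met; 25% of $583 = $145.75. Owner pays $145.75; OOP now $509.25.
Claim 4 — $2224: deductible already satisfied, so owner's share is 25% × $2224 = $556. That would push OOP to $1065.25, over the $850 cap, so owner pays $850 − $509.25 = $340.75.

$340.75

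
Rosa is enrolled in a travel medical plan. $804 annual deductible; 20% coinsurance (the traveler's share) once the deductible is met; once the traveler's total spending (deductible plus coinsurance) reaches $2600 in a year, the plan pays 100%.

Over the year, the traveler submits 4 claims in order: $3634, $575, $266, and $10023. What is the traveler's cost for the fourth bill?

$1061.80

#1 ($3634): $804 to deductible, leaving $2830; traveler's 20% is $566. Cost to traveler: $1370. OOP to date $1370.
#2 ($575): deductible already satisfied, so traveler's share is 20% × $575 = $115. Cost to traveler: $115. OOP to date $1485.
#3 ($266): 20% coinsurance on $266 = $53.20. Cost to traveler: $53.20. OOP to date $1538.20.
#4 ($10023): 20% coinsurance on $10023 = $2004.60. That would push OOP to $3542.80, over the $2600 cap, so traveler pays $2600 − $1538.20 = $1061.80.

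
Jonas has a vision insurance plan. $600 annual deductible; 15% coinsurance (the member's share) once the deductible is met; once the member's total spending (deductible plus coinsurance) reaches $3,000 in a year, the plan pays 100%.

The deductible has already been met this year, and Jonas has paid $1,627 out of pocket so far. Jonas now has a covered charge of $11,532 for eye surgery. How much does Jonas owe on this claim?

$1,373

The deductible is already satisfied, so the full bill goes to coinsurance.
Member's 15% share of $11,532 is $1,729.80.
Year-to-date out-of-pocket would reach $1,627 + $1,729.80 = $3,356.80, above the $3,000 maximum, so the member pays only $3,000 − $1,627 = $1,373.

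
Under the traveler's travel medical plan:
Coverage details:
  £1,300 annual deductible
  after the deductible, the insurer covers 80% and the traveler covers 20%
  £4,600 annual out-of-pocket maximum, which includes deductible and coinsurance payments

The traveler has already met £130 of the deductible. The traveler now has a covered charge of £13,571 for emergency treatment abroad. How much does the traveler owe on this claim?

£3,650.20

Deductible still to meet: £1,300 − £130 = £1,170.
After the £1,170 deductible portion, £13,571 − £1,170 = £12,401 is subject to coinsurance.
Traveler's 20% share of £12,401 is £2,480.20.
That puts the traveler's cost at £1,170 + £2,480.20 = £3,650.20 before any cap.
Year-to-date out-of-pocket becomes £130 + £3,650.20 = £3,780.20, still under the £4,600 maximum, so no cap applies.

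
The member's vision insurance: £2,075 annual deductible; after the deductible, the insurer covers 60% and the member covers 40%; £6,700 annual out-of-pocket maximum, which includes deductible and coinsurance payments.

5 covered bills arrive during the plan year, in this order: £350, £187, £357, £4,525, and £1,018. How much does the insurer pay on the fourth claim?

Claim 1 — £350: entire amount goes to the deductible. Member owes £350 (running OOP £350). Plan pays £350 − £350 = £0.
Claim 2 — £187: fully absorbed by the deductible. Member pays £187; OOP now £537. Plan pays £187 − £187 = £0.
Claim 3 — £357: entire amount goes to the deductible. Member pays £357; OOP now £894. Insurer: £357 − £357 = £0.
Claim 4 — £4,525: deductible takes £1,181, £3,344 remains; 40% of £3,344 = £1,337.60. Member pays £2,518.60; OOP now £3,412.60. Insurer: £4,525 − £2,518.60 = £2,006.40.

£2,006.40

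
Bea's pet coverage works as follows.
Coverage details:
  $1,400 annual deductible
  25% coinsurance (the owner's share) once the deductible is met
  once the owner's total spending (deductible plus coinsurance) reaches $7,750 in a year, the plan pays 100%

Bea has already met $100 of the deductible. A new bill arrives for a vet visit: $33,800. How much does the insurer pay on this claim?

$100 of the $1,400 deductible is already met, leaving $1,300.
That leaves $33,800 − $1,300 = $32,500 for coinsurance.
Owner's 25% share of $32,500 is $8,125.
Owner responsibility before any cap: $1,300 + $8,125 = $9,425.
That would bring total out-of-pocket to $9,525, past the $7,750 cap. The owner is capped at $7,750 − $100 = $7,650 on this claim.
Insurer pays the balance: $33,800 − $7,650 = $26,150.

$26,150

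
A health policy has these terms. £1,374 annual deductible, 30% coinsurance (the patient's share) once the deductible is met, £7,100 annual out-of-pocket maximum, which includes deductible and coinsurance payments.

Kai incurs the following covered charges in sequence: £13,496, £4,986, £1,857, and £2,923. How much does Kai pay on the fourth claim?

£36.50

#1 (£13,496): deductible takes £1,374, £12,122 remains; 30% of £12,122 = £3,636.60. Patient pays £5,010.60; OOP now £5,010.60.
#2 (£4,986): 30% coinsurance on £4,986 = £1,495.80. Patient pays £1,495.80; OOP now £6,506.40.
#3 (£1,857): 30% coinsurance on £1,857 = £557.10. Patient owes £557.10 (running OOP £7,063.50).
#4 (£2,923): deductible met; 30% of £2,923 = £876.90. That would push OOP to £7,940.40, over the £7,100 cap, so patient pays £7,100 − £7,063.50 = £36.50.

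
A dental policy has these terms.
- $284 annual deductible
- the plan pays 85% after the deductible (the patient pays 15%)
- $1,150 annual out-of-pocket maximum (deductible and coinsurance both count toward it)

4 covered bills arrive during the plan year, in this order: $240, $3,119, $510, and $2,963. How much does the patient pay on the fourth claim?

$328.25

#1 ($240): all of it applies to the deductible. Patient owes $240 (running OOP $240).
#2 ($3,119): $44 to deductible, leaving $3,075; 15% of $3,075 = $461.25. Patient owes $505.25 (running OOP $745.25).
#3 ($510): deductible already satisfied, so patient's share is 15% × $510 = $76.50. Patient owes $76.50 (running OOP $821.75).
#4 ($2,963): 15% coinsurance on $2,963 = $444.45. That would push OOP to $1,266.20, over the $1,150 cap, so patient pays $1,150 − $821.75 = $328.25.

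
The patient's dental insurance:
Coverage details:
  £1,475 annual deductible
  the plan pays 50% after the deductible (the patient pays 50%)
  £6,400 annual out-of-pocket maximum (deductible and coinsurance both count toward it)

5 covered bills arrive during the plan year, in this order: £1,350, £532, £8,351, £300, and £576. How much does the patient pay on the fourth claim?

£150

#1 (£1,350): all of it applies to the deductible. Patient pays £1,350; OOP now £1,350.
#2 (£532): £125 finishes the deductible; £407 goes to coinsurance; coinsurance £407 × 50% = £203.50. Cost to patient: £328.50. OOP to date £1,678.50.
#3 (£8,351): deductible met; 50% of £8,351 = £4,175.50. Patient pays £4,175.50; OOP now £5,854.
#4 (£300): deductible already satisfied, so patient's share is 50% × £300 = £150. Cost to patient: £150. OOP to date £6,004.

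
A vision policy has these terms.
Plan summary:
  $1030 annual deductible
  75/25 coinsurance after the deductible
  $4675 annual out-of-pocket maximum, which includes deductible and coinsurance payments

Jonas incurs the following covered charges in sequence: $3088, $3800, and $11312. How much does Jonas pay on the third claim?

$2180.50

Bill 1, $3088: deductible takes $1030, $2058 remains; coinsurance $2058 × 25% = $514.50. Member pays $1544.50; OOP now $1544.50.
Bill 2, $3800: deductible met; 25% of $3800 = $950. Member pays $950; OOP now $2494.50.
Bill 3, $11312: deductible met; 25% of $11312 = $2828. Adding that to $2494.50 gives $5322.50, past the $4675 cap; member pays only $4675 − $2494.50 = $2180.50.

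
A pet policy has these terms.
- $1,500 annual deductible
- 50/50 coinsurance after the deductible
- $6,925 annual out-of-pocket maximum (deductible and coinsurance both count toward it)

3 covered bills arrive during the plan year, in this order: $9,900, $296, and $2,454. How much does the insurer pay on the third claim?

Claim 1 ($9,900): $1,500 finishes the deductible; $8,400 goes to coinsurance; 50% of $8,400 = $4,200. Owner pays $5,700; OOP now $5,700. Insurer: $9,900 − $5,700 = $4,200.
Claim 2 ($296): 50% coinsurance on $296 = $148. Owner owes $148 (running OOP $5,848). Insurer: $296 − $148 = $148.
Claim 3 ($2,454): 50% coinsurance on $2,454 = $1,227. That would push OOP to $7,075, over the $6,925 cap, so owner pays $6,925 − $5,848 = $1,077. Insurer: $2,454 − $1,077 = $1,377.

$1,377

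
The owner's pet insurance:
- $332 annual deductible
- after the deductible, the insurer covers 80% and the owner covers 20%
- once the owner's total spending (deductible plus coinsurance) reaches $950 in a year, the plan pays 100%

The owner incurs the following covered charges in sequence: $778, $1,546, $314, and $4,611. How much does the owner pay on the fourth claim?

Claim 1 — $778: deductible takes $332, $446 remains; owner's 20% is $89.20. Owner pays $421.20; OOP now $421.20.
Claim 2 — $1,546: 20% coinsurance on $1,546 = $309.20. Owner pays $309.20; OOP now $730.40.
Claim 3 — $314: deductible met; 20% of $314 = $62.80. Cost to owner: $62.80. OOP to date $793.20.
Claim 4 — $4,611: deductible met; 20% of $4,611 = $922.20. OOP would hit $1,715.40 > $950, so the cap limits the owner to $950 − $793.20 = $156.80.

$156.80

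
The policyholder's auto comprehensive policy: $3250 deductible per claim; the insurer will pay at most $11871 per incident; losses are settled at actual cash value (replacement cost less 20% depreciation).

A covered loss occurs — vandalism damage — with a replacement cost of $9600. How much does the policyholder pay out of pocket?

At 20% depreciation, ACV = $9600 − $1920 = $7680.
Subtract the deductible: $7680 − $3250 = $4430.
That's under the $11871 cap, so the insurer reimburses the full $4430.
The policyholder bears the rest of the original loss: $9600 − $4430 = $5170.

$5170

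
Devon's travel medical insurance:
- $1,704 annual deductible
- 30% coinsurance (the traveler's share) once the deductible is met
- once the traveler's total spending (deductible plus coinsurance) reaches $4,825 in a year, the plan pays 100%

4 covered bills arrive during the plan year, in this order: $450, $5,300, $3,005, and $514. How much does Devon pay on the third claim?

Bill 1, $450: all of it applies to the deductible. Traveler owes $450 (running OOP $450).
Bill 2, $5,300: $1,254 to deductible, leaving $4,046; 30% of $4,046 = $1,213.80. Traveler pays $2,467.80; OOP now $2,917.80.
Bill 3, $3,005: deductible met; 30% of $3,005 = $901.50. Traveler owes $901.50 (running OOP $3,819.30).

$901.50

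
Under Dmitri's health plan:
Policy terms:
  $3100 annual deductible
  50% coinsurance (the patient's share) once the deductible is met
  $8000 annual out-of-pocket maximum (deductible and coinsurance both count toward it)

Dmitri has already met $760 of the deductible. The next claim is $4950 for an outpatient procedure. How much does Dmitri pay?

$3645

$760 of the $3100 deductible is already met, leaving $2340.
That leaves $4950 − $2340 = $2610 for coinsurance.
Patient's 50% share of $2610 is $1305.
Patient responsibility before any cap: $2340 + $1305 = $3645.
Year-to-date out-of-pocket becomes $760 + $3645 = $4405, still under the $8000 maximum, so no cap applies.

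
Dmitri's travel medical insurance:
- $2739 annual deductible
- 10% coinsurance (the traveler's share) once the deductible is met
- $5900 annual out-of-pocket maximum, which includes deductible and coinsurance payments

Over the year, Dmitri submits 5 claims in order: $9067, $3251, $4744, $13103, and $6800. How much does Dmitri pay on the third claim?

Bill 1, $9067: $2739 to deductible, leaving $6328; coinsurance $6328 × 10% = $632.80. Traveler pays $3371.80; OOP now $3371.80.
Bill 2, $3251: 10% coinsurance on $3251 = $325.10. Cost to traveler: $325.10. OOP to date $3696.90.
Bill 3, $4744: deductible met; 10% of $4744 = $474.40. Cost to traveler: $474.40. OOP to date $4171.30.

$474.40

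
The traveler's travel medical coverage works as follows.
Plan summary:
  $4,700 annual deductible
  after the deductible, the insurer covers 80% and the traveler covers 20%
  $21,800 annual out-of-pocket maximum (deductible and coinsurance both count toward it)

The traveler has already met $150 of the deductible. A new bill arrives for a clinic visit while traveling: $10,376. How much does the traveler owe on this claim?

$150 of the $4,700 deductible is already met, leaving $4,550.
That leaves $10,376 − $4,550 = $5,826 for coinsurance.
Traveler's 20% share of $5,826 is $1,165.20.
Traveler responsibility before any cap: $4,550 + $1,165.20 = $5,715.20.
Total out-of-pocket so far would be $150 + $5,715.20 = $5,865.20, below the $21,800 cap — no reduction.

$5,715.20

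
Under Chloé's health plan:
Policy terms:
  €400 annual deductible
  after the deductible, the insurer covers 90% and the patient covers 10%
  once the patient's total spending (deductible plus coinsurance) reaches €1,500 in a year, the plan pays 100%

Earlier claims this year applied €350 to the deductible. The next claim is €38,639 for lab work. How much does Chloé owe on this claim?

Remaining deductible: €400 − €350 = €50.
After the €50 deductible portion, €38,639 − €50 = €38,589 is subject to coinsurance.
Patient's 10% share of €38,589 is €3,858.90.
Patient responsibility before any cap: €50 + €3,858.90 = €3,908.90.
That would bring total out-of-pocket to €4,258.90, past the €1,500 cap. The patient is capped at €1,500 − €350 = €1,150 on this claim.

€1,150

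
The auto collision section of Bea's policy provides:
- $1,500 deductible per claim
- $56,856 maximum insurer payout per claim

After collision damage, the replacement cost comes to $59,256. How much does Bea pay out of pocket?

Subtract the deductible: $59,256 − $1,500 = $57,756.
Since $57,756 > $56,856, the payout is capped at $56,856.
Out of pocket: $59,256 − $56,856 = $2,400.

$2,400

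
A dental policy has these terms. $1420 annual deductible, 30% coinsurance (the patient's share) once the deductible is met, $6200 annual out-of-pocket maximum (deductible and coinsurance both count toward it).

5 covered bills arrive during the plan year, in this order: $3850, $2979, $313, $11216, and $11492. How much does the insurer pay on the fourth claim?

Bill 1, $3850: deductible takes $1420, $2430 remains; patient's 30% is $729. Cost to patient: $2149. OOP to date $2149. Insurer: $3850 − $2149 = $1701.
Bill 2, $2979: deductible met; 30% of $2979 = $893.70. Cost to patient: $893.70. OOP to date $3042.70. Plan pays $2979 − $893.70 = $2085.30.
Bill 3, $313: 30% coinsurance on $313 = $93.90. Patient pays $93.90; OOP now $3136.60. Insurer: $313 − $93.90 = $219.10.
Bill 4, $11216: 30% coinsurance on $11216 = $3364.80. Adding that to $3136.60 gives $6501.40, past the $6200 cap; patient pays only $6200 − $3136.60 = $3063.40. Plan pays $11216 − $3063.40 = $8152.60.

$8152.60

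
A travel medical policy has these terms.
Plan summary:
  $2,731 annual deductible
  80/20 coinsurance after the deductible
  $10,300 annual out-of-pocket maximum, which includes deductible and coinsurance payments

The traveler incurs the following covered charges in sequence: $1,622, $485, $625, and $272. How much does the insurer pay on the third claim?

$0.80

Bill 1, $1,622: all of it applies to the deductible. Traveler owes $1,622 (running OOP $1,622). Insurer: $1,622 − $1,622 = $0.
Bill 2, $485: entire amount goes to the deductible. Traveler pays $485; OOP now $2,107. Plan pays $485 − $485 = $0.
Bill 3, $625: $624 to deductible, leaving $1; coinsurance $1 × 20% = $0.20. Cost to traveler: $624.20. OOP to date $2,731.20. Insurer: $625 − $624.20 = $0.80.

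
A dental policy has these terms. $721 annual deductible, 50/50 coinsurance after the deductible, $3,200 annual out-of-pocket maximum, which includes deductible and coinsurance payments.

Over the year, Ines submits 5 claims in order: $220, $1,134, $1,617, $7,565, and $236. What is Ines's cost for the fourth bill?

Claim 1 — $220: all of it applies to the deductible. Patient pays $220; OOP now $220.
Claim 2 — $1,134: $501 to deductible, leaving $633; 50% of $633 = $316.50. Patient pays $817.50; OOP now $1,037.50.
Claim 3 — $1,617: deductible already satisfied, so patient's share is 50% × $1,617 = $808.50. Cost to patient: $808.50. OOP to date $1,846.
Claim 4 — $7,565: deductible already satisfied, so patient's share is 50% × $7,565 = $3,782.50. OOP would hit $5,628.50 > $3,200, so the cap limits the patient to $3,200 − $1,846 = $1,354.

$1,354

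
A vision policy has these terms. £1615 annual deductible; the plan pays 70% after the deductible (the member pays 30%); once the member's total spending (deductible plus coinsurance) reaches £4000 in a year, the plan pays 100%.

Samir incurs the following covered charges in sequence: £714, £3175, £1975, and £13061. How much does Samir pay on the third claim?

£592.50

#1 (£714): entire amount goes to the deductible. Member pays £714; OOP now £714.
#2 (£3175): deductible takes £901, £2274 remains; coinsurance £2274 × 30% = £682.20. Member pays £1583.20; OOP now £2297.20.
#3 (£1975): deductible met; 30% of £1975 = £592.50. Member owes £592.50 (running OOP £2889.70).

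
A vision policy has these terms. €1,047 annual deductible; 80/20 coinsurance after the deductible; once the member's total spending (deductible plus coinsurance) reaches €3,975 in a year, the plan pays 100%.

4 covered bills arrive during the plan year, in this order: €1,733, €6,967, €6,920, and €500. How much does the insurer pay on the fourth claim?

Claim 1 (€1,733): deductible takes €1,047, €686 remains; coinsurance €686 × 20% = €137.20. Cost to member: €1,184.20. OOP to date €1,184.20. Plan pays €1,733 − €1,184.20 = €548.80.
Claim 2 (€6,967): deductible met; 20% of €6,967 = €1,393.40. Member owes €1,393.40 (running OOP €2,577.60). Insurer: €6,967 − €1,393.40 = €5,573.60.
Claim 3 (€6,920): deductible met; 20% of €6,920 = €1,384. Member owes €1,384 (running OOP €3,961.60). Plan pays €6,920 − €1,384 = €5,536.
Claim 4 (€500): deductible already satisfied, so member's share is 20% × €500 = €100. Adding that to €3,961.60 gives €4,061.60, past the €3,975 cap; member pays only €3,975 − €3,961.60 = €13.40. Insurer: €500 − €13.40 = €486.60.

€486.60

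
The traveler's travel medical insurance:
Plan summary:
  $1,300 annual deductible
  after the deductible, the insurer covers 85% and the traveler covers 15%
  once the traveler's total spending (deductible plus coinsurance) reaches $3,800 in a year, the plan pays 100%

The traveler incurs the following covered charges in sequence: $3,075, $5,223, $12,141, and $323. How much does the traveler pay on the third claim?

#1 ($3,075): $1,300 to deductible, leaving $1,775; 15% of $1,775 = $266.25. Traveler owes $1,566.25 (running OOP $1,566.25).
#2 ($5,223): 15% coinsurance on $5,223 = $783.45. Traveler pays $783.45; OOP now $2,349.70.
#3 ($12,141): 15% coinsurance on $12,141 = $1,821.15. Adding that to $2,349.70 gives $4,170.85, past the $3,800 cap; traveler pays only $3,800 − $2,349.70 = $1,450.30.

$1,450.30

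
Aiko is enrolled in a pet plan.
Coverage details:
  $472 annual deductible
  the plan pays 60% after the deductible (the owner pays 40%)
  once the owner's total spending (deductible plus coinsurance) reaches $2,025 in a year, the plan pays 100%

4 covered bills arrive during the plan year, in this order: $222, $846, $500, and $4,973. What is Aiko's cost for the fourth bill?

$1,114.60

Claim 1 — $222: entire amount goes to the deductible. Owner pays $222; OOP now $222.
Claim 2 — $846: deductible takes $250, $596 remains; 40% of $596 = $238.40. Owner pays $488.40; OOP now $710.40.
Claim 3 — $500: deductible already satisfied, so owner's share is 40% × $500 = $200. Owner pays $200; OOP now $910.40.
Claim 4 — $4,973: deductible already satisfied, so owner's share is 40% × $4,973 = $1,989.20. Adding that to $910.40 gives $2,899.60, past the $2,025 cap; owner pays only $2,025 − $910.40 = $1,114.60.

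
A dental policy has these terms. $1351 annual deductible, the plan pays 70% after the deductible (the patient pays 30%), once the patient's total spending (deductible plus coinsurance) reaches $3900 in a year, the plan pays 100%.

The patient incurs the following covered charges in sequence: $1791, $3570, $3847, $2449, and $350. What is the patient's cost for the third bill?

$1154.10

Claim 1 — $1791: deductible takes $1351, $440 remains; patient's 30% is $132. Patient owes $1483 (running OOP $1483).
Claim 2 — $3570: deductible met; 30% of $3570 = $1071. Patient owes $1071 (running OOP $2554).
Claim 3 — $3847: deductible already satisfied, so patient's share is 30% × $3847 = $1154.10. Patient pays $1154.10; OOP now $3708.10.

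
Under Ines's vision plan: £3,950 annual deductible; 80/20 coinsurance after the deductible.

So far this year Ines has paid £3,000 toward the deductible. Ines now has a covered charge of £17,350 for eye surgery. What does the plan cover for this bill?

£3,000 of the £3,950 deductible is already met, leaving £950.
That leaves £17,350 − £950 = £16,400 for coinsurance.
20% of £16,400 = £3,280 falls to the member.
Member responsibility: £950 + £3,280 = £4,230.
The plan picks up £17,350 − £4,230 = £13,120.

£13,120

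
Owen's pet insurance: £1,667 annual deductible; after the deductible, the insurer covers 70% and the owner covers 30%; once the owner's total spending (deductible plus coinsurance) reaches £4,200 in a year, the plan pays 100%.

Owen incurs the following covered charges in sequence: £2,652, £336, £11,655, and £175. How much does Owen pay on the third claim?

£2,136.70

Bill 1, £2,652: deductible takes £1,667, £985 remains; owner's 30% is £295.50. Owner owes £1,962.50 (running OOP £1,962.50).
Bill 2, £336: deductible already satisfied, so owner's share is 30% × £336 = £100.80. Owner owes £100.80 (running OOP £2,063.30).
Bill 3, £11,655: deductible met; 30% of £11,655 = £3,496.50. OOP would hit £5,559.80 > £4,200, so the cap limits the owner to £4,200 − £2,063.30 = £2,136.70.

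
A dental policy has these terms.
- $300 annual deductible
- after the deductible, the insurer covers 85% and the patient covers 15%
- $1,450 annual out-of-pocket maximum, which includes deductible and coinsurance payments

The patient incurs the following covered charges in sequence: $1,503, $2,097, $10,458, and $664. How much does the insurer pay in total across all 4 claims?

Bill 1, $1,503: $300 to deductible, leaving $1,203; patient's 15% is $180.45. Cost to patient: $480.45. OOP to date $480.45. Insurer: $1,503 − $480.45 = $1,022.55.
Bill 2, $2,097: 15% coinsurance on $2,097 = $314.55. Patient owes $314.55 (running OOP $795). Insurer: $2,097 − $314.55 = $1,782.45.
Bill 3, $10,458: deductible already satisfied, so patient's share is 15% × $10,458 = $1,568.70. Adding that to $795 gives $2,363.70, past the $1,450 cap; patient pays only $1,450 − $795 = $655. Insurer: $10,458 − $655 = $9,803.
Bill 4, $664: deductible already satisfied, so patient's share is 15% × $664 = $99.60. That would push OOP to $1,549.60, over the $1,450 cap, so patient pays $1,450 − $1,450 = $0. Insurer: $664 − $0 = $664.
Insurer total: $1,022.55 + $1,782.45 + $9,803 + $664 = $13,272.

$13,272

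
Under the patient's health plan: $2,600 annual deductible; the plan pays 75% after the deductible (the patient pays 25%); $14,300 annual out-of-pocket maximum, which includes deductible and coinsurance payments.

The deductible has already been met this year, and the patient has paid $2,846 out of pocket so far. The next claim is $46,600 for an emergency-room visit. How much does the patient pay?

With the deductible met, the entire $46,600 is subject to coinsurance.
25% of $46,600 = $11,650 falls to the patient.
Year-to-date out-of-pocket would reach $2,846 + $11,650 = $14,496, above the $14,300 maximum, so the patient pays only $14,300 − $2,846 = $11,454.

$11,454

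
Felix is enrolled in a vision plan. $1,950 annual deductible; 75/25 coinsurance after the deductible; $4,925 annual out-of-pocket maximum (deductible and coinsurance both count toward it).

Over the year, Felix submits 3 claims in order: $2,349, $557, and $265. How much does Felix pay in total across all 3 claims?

Claim 1 ($2,349): $1,950 to deductible, leaving $399; coinsurance $399 × 25% = $99.75. Member pays $2,049.75; OOP now $2,049.75.
Claim 2 ($557): deductible met; 25% of $557 = $139.25. Cost to member: $139.25. OOP to date $2,189.
Claim 3 ($265): deductible met; 25% of $265 = $66.25. Member pays $66.25; OOP now $2,255.25.
Summing the member's payments: $2,049.75 + $139.25 + $66.25 = $2,255.25.

$2,255.25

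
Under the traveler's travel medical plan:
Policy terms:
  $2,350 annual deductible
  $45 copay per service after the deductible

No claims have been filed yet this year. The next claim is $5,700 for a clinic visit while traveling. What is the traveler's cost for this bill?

Deductible not yet touched, so the first $2,350 of the bill goes to the deductible.
The remaining $3,350 (= $5,700 − $2,350) moves to the copay.
Copay on this service: $45.
Traveler responsibility: $2,350 + $45 = $2,395.

$2,395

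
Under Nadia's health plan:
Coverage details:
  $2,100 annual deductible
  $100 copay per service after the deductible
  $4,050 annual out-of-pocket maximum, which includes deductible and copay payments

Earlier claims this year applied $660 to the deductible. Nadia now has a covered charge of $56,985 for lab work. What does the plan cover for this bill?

$660 of the $2,100 deductible is already met, leaving $1,440.
That leaves $56,985 − $1,440 = $55,545 for the copay.
Copay on this service: $100.
That puts the patient's cost at $1,440 + $100 = $1,540 before any cap.
Cumulative spending $660 + $1,540 = $2,200 stays under the $4,050 maximum.
The plan picks up $56,985 − $1,540 = $55,445.

$55,445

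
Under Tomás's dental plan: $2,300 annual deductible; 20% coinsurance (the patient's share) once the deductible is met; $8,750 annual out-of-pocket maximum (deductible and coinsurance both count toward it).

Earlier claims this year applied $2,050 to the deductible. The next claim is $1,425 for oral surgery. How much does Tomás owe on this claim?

Deductible still to meet: $2,300 − $2,050 = $250.
After the $250 deductible portion, $1,425 − $250 = $1,175 is subject to coinsurance.
Patient's 20% share of $1,175 is $235.
So the patient owes $250 + $235 = $485 before any cap.
Total out-of-pocket so far would be $2,050 + $485 = $2,535, below the $8,750 cap — no reduction.

$485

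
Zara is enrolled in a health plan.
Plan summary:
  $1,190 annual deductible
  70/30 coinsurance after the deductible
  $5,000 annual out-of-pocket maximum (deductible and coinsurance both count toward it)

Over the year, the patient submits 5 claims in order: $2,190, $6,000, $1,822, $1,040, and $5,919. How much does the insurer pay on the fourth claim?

Bill 1, $2,190: deductible takes $1,190, $1,000 remains; 30% of $1,000 = $300. Cost to patient: $1,490. OOP to date $1,490. Plan pays $2,190 − $1,490 = $700.
Bill 2, $6,000: deductible met; 30% of $6,000 = $1,800. Cost to patient: $1,800. OOP to date $3,290. Insurer: $6,000 − $1,800 = $4,200.
Bill 3, $1,822: 30% coinsurance on $1,822 = $546.60. Cost to patient: $546.60. OOP to date $3,836.60. Insurer: $1,822 − $546.60 = $1,275.40.
Bill 4, $1,040: deductible met; 30% of $1,040 = $312. Patient pays $312; OOP now $4,148.60. Insurer: $1,040 − $312 = $728.

$728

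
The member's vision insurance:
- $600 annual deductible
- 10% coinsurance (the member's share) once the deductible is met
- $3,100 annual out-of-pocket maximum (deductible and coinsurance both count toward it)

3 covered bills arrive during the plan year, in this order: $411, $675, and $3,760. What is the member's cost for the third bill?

#1 ($411): all of it applies to the deductible. Member owes $411 (running OOP $411).
#2 ($675): $189 to deductible, leaving $486; 10% of $486 = $48.60. Member owes $237.60 (running OOP $648.60).
#3 ($3,760): deductible met; 10% of $3,760 = $376. Member owes $376 (running OOP $1,024.60).

$376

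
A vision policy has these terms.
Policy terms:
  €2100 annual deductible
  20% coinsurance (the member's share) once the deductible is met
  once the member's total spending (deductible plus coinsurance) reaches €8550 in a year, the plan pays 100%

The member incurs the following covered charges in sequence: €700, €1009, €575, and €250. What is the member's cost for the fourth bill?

€50

#1 (€700): all of it applies to the deductible. Member owes €700 (running OOP €700).
#2 (€1009): entire amount goes to the deductible. Cost to member: €1009. OOP to date €1709.
#3 (€575): €391 to deductible, leaving €184; coinsurance €184 × 20% = €36.80. Member pays €427.80; OOP now €2136.80.
#4 (€250): 20% coinsurance on €250 = €50. Member owes €50 (running OOP €2186.80).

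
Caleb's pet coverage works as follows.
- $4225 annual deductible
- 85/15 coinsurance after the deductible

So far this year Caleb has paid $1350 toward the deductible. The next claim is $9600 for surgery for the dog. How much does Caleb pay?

Deductible still to meet: $4225 − $1350 = $2875.
The remaining $6725 (= $9600 − $2875) moves to coinsurance.
Coinsurance: $6725 × 15% = $1008.75.
Owner responsibility: $2875 + $1008.75 = $3883.75.

$3883.75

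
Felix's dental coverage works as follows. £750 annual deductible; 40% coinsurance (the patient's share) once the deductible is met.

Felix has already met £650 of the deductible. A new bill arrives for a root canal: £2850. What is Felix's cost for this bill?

£1200

£650 of the £750 deductible is already met, leaving £100.
After the £100 deductible portion, £2850 − £100 = £2750 is subject to coinsurance.
40% of £2750 = £1100 falls to the patient.
Patient responsibility: £100 + £1100 = £1200.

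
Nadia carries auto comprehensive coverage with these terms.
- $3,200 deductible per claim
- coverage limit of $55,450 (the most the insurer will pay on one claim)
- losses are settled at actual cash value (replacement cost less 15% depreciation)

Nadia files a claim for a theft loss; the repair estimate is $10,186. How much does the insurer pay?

$5,458.10

At 15% depreciation, ACV = $10,186 − $1,527.90 = $8,658.10.
After the deductible, $8,658.10 − $3,200 = $5,458.10 remains.
$5,458.10 ≤ $55,450, so the limit doesn't bind; insurer pays $5,458.10.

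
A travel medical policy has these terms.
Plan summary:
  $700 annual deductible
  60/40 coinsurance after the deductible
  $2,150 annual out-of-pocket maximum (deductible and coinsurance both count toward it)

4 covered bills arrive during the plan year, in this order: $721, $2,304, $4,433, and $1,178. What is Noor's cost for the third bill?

$520

Claim 1 — $721: $700 to deductible, leaving $21; 40% of $21 = $8.40. Traveler pays $708.40; OOP now $708.40.
Claim 2 — $2,304: 40% coinsurance on $2,304 = $921.60. Traveler owes $921.60 (running OOP $1,630).
Claim 3 — $4,433: 40% coinsurance on $4,433 = $1,773.20. OOP would hit $3,403.20 > $2,150, so the cap limits the traveler to $2,150 − $1,630 = $520.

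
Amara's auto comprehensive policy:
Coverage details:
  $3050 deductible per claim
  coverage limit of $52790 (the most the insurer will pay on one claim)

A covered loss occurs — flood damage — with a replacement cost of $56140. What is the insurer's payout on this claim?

Subtract the deductible: $56140 − $3050 = $53090.
$53090 exceeds the $52790 limit, so the insurer pays the limit: $52790.

$52790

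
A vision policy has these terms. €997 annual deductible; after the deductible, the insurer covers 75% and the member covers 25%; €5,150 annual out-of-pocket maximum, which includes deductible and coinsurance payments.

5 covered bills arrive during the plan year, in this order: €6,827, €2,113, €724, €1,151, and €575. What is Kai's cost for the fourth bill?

€287.75

#1 (€6,827): €997 finishes the deductible; €5,830 goes to coinsurance; 25% of €5,830 = €1,457.50. Cost to member: €2,454.50. OOP to date €2,454.50.
#2 (€2,113): deductible met; 25% of €2,113 = €528.25. Member owes €528.25 (running OOP €2,982.75).
#3 (€724): 25% coinsurance on €724 = €181. Member owes €181 (running OOP €3,163.75).
#4 (€1,151): deductible already satisfied, so member's share is 25% × €1,151 = €287.75. Member owes €287.75 (running OOP €3,451.50).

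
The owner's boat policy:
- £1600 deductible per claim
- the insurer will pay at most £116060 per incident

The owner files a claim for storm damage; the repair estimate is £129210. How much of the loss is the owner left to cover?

£13150

Less the £1600 deductible: £129210 − £1600 = £127610.
Since £127610 > £116060, the payout is capped at £116060.
The owner bears the rest of the original loss: £129210 − £116060 = £13150.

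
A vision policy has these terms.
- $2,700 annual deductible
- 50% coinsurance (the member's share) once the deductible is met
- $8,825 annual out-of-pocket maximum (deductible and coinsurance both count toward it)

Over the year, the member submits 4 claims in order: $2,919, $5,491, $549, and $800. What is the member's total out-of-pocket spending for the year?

#1 ($2,919): $2,700 to deductible, leaving $219; member's 50% is $109.50. Cost to member: $2,809.50. OOP to date $2,809.50.
#2 ($5,491): 50% coinsurance on $5,491 = $2,745.50. Cost to member: $2,745.50. OOP to date $5,555.
#3 ($549): 50% coinsurance on $549 = $274.50. Cost to member: $274.50. OOP to date $5,829.50.
#4 ($800): deductible met; 50% of $800 = $400. Member owes $400 (running OOP $6,229.50).
Summing the member's payments: $2,809.50 + $2,745.50 + $274.50 + $400 = $6,229.50.

$6,229.50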